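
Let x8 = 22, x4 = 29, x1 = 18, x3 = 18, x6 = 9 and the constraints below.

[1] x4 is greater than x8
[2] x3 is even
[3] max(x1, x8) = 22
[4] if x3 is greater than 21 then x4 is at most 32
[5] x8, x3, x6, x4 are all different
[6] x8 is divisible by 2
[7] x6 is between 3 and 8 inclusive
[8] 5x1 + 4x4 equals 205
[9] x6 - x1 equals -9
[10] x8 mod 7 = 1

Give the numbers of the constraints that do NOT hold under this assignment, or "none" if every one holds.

[1] x4 = 29, x8 = 22; 29 > 22 — holds.
[2] x3 = 18 is even — holds.
[3] max(18, 22) = 22 — holds.
[4] x3 = 18, not > 21; antecedent false, conditional vacuously true — holds.
[5] values 22, 18, 9, 29 are pairwise distinct — holds.
[6] 22 / 2 = 11, so 2 divides 22 — holds.
[7] x6 = 9 is outside [3, 8] — fails.
[8] 5x1 + 4x4 = 5(18) + 4(29) = 206, not 205 — fails.
[9] x6 - x1 = 9 - 18 = -9 — holds.
[10] 22 mod 7 = 1 — holds.

Violated: 7 and 8.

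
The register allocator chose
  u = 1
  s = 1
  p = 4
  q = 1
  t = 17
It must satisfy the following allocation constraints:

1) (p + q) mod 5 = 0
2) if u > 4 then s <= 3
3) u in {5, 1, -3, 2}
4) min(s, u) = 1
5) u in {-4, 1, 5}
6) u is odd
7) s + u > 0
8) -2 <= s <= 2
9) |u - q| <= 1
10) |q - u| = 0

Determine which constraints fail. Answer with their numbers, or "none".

None — every constraint holds.

1) p + q = 5; 5 mod 5 = 0  holds
2) u = 1, not > 4; antecedent false, conditional vacuously true  holds
3) u = 1 is in {5, 1, -3, 2}  holds
4) min(1, 1) = 1  holds
5) u = 1 is in {-4, 1, 5}  holds
6) u = 1 is odd  holds
7) s + u = 1 + 1 = 2; 2 > 0  holds
8) s = 1 lies in [-2, 2]  holds
9) |1 - 1| = 0; 0 ≤ 1  holds
10) |1 - 1| = 0  holds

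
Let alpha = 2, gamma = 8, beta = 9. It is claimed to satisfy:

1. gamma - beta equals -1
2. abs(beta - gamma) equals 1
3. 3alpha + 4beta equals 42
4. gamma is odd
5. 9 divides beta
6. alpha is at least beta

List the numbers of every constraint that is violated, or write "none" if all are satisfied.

1. gamma - beta = 8 - 9 = -1 — holds.
2. abs(9 - 8) = 1 — holds.
3. 3alpha + 4beta = 3(2) + 4(9) = 42 — holds.
4. gamma = 8 is even — does not hold.
5. 9 / 9 = 1, so 9 divides 9 — holds.
6. alpha = 2, beta = 9; 2 < 9 (want ≥) — does not hold.

No — constraints 4 and 6 are not satisfied.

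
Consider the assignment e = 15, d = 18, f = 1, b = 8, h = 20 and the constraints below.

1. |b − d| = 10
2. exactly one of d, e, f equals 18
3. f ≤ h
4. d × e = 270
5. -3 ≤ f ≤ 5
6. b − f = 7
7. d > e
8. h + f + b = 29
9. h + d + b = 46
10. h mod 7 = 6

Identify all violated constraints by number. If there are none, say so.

None — every constraint holds.

1. |8 − 18| = 10  OK
2. d=18, e=15, f=1; 1 of them equals 18  OK
3. f = 1, h = 20; 1 ≤ 20  OK
4. d × e = 18 × 15 = 270  OK
5. f = 1 lies in [-3, 5]  OK
6. b − f = 8 − 1 = 7  OK
7. d = 18, e = 15; 18 > 15  OK
8. h + f + b = 20 + 1 + 8 = 29  OK
9. h + d + b = 20 + 18 + 8 = 46  OK
10. 20 mod 7 = 6  OK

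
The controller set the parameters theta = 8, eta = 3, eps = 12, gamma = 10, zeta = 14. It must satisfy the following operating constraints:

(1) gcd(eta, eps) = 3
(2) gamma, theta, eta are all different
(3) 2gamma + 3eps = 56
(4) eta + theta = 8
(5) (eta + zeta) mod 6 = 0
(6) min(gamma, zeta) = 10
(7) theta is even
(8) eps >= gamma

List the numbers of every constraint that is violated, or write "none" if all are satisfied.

Violated: 4 and 5.

(1) gcd(3, 12) = 3 — OK.
(2) values 10, 8, 3 are pairwise distinct — OK.
(3) 2gamma + 3eps = 2(10) + 3(12) = 56 — OK.
(4) eta + theta = 3 + 8 = 11, not 8 — violated.
(5) eta + zeta = 17; 17 mod 6 = 5, not 0 — violated.
(6) min(10, 14) = 10 — OK.
(7) theta = 8 is even — OK.
(8) eps = 12, gamma = 10; 12 ≥ 10 — OK.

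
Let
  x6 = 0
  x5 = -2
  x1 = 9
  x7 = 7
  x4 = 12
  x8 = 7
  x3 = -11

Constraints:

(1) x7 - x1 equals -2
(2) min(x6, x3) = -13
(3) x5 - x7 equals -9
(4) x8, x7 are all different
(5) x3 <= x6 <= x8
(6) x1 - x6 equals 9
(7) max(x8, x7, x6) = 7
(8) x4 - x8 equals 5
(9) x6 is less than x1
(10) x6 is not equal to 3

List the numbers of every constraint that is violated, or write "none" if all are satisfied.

(1) x7 - x1 = 7 - 9 = -2 — holds.
(2) min(0, -11) = -11, not -13 — fails.
(3) x5 - x7 = -2 - 7 = -9 — holds.
(4) x8 = x7 = 7, not all different — fails.
(5) values -11 <= 0 <= 7 — holds.
(6) x1 - x6 = 9 - 0 = 9 — holds.
(7) max(7, 7, 0) = 7 — holds.
(8) x4 - x8 = 12 - 7 = 5 — holds.
(9) x6 = 0, x1 = 9; 0 < 9 — holds.
(10) x6 = 0, and 0 ≠ 3 — holds.

Violated: 2 and 4.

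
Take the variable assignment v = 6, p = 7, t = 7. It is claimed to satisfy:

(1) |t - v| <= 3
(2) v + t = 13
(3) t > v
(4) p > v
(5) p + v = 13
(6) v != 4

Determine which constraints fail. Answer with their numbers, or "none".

No violations.

(1) |7 - 6| = 1; 1 ≤ 3 — OK.
(2) v + t = 6 + 7 = 13 — OK.
(3) t = 7, v = 6; 7 > 6 — OK.
(4) p = 7, v = 6; 7 > 6 — OK.
(5) p + v = 7 + 6 = 13 — OK.
(6) v = 6, and 6 ≠ 4 — OK.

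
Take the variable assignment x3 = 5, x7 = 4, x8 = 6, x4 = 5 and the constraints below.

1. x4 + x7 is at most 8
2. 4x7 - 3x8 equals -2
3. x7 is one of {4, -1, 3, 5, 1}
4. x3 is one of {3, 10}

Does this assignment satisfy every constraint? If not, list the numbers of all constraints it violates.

Constraints 1, 4 are violated.

1. x4 + x7 = 5 + 4 = 9; 9 > 8, bound 8 not met — fails.
2. 4x7 - 3x8 = 4(4) - 3(6) = -2 — holds.
3. x7 = 4 is in {4, -1, 3, 5, 1} — holds.
4. x3 = 5 is not in {3, 10} — fails.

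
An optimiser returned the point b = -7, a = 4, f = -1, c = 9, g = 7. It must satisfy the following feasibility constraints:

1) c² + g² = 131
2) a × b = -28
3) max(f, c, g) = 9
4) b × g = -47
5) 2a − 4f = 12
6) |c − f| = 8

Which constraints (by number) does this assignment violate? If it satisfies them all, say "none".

Constraints 1, 4, and 6 are violated.

1) c² + g² = 9² + 7² = 81 + 49 = 130, not 131 — violated.
2) a × b = 4 × (-7) = -28 — satisfied.
3) max(-1, 9, 7) = 9 — satisfied.
4) b × g = -7 × 7 = -49, not -47 — violated.
5) 2a − 4f = 2(4) − 4(-1) = 12 — satisfied.
6) |9 − (-1)| = 10, not 8 — violated.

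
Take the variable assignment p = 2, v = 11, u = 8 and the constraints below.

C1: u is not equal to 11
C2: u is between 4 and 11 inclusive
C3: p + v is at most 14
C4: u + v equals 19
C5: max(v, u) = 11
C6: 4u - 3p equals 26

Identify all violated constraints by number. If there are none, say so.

C1: u = 8, and 8 ≠ 11 — holds.
C2: u = 8 lies in [4, 11] — holds.
C3: p + v = 2 + 11 = 13; 13 ≤ 14 — holds.
C4: u + v = 8 + 11 = 19 — holds.
C5: max(11, 8) = 11 — holds.
C6: 4u - 3p = 4(8) - 3(2) = 26 — holds.

All constraints are satisfied.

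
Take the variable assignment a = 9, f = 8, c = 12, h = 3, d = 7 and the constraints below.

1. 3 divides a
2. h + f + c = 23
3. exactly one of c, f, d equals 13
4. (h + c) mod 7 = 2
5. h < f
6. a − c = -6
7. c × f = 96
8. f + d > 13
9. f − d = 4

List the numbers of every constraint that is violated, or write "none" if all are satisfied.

Violated: 3, 4, 6, 9.

1. 9 / 3 = 3, so 3 divides 9  true
2. h + f + c = 3 + 8 + 12 = 23  true
3. c=12, f=8, d=7; 0 of them equal 13, not exactly one  false
4. h + c = 15; 15 mod 7 = 1, not 2  false
5. h = 3, f = 8; 3 < 8  true
6. a − c = 9 − 12 = -3, not -6  false
7. c × f = 12 × 8 = 96  true
8. f + d = 8 + 7 = 15; 15 > 13  true
9. f − d = 8 − 7 = 1, not 4  false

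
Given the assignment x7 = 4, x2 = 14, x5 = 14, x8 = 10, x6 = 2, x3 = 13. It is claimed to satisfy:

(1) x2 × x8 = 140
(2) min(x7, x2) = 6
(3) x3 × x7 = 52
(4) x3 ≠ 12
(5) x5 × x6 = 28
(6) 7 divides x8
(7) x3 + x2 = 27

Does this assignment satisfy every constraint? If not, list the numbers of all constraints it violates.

No — constraints 2 and 6 are not satisfied.

(1) x2 × x8 = 14 × 10 = 140  holds
(2) min(4, 14) = 4, not 6  fails
(3) x3 × x7 = 13 × 4 = 52  holds
(4) x3 = 13, and 13 ≠ 12  holds
(5) x5 × x6 = 14 × 2 = 28  holds
(6) 10 = 7×1 + 3, so 7 does not divide 10  fails
(7) x3 + x2 = 13 + 14 = 27  holds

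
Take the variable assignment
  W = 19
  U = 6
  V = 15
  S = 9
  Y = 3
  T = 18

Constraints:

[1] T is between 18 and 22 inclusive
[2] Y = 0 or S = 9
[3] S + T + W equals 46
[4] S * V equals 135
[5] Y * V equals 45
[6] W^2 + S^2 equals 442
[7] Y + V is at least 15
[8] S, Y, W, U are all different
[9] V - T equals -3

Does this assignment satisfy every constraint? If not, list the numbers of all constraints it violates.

[1] T = 18 lies in [18, 22] — holds.
[2] Y = 3 ≠ 0, but S = 9 = 9 (second disjunct) — holds.
[3] S + T + W = 9 + 18 + 19 = 46 — holds.
[4] S * V = 9 * 15 = 135 — holds.
[5] Y * V = 3 * 15 = 45 — holds.
[6] W^2 + S^2 = 19^2 + 9^2 = 361 + 81 = 442 — holds.
[7] Y + V = 3 + 15 = 18; 18 ≥ 15 — holds.
[8] values 9, 3, 19, 6 are pairwise distinct — holds.
[9] V - T = 15 - 18 = -3 — holds.

Yes — all constraints hold.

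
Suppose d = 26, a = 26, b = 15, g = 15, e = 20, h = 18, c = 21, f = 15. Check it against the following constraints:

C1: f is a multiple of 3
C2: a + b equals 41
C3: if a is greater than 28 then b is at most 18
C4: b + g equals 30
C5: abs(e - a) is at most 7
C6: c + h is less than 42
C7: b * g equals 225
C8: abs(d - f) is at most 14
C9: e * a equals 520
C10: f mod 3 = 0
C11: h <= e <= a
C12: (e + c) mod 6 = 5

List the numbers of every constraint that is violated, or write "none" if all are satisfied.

C1: 15 / 3 = 5, so 3 divides 15 — holds.
C2: a + b = 26 + 15 = 41 — holds.
C3: a = 26, not > 28; antecedent false, conditional vacuously true — holds.
C4: b + g = 15 + 15 = 30 — holds.
C5: abs(20 - 26) = 6; 6 ≤ 7 — holds.
C6: c + h = 21 + 18 = 39; 39 < 42 — holds.
C7: b * g = 15 * 15 = 225 — holds.
C8: abs(26 - 15) = 11; 11 ≤ 14 — holds.
C9: e * a = 20 * 26 = 520 — holds.
C10: 15 mod 3 = 0 — holds.
C11: values 18 <= 20 <= 26 — holds.
C12: e + c = 41; 41 mod 6 = 5 — holds.

None — every constraint holds.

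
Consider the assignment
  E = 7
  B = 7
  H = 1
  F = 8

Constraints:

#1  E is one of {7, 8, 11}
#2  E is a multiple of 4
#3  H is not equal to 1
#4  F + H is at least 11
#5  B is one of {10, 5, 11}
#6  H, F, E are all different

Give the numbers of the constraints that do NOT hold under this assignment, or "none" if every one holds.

#1 E = 7 is in {7, 8, 11}  true
#2 7 = 4*1 + 3, so 4 does not divide 7  false
#3 H = 1, but 1 is required to differ  false
#4 F + H = 8 + 1 = 9; 9 < 11, bound 11 not met  false
#5 B = 7 is not in {10, 5, 11}  false
#6 values 1, 8, 7 are pairwise distinct  true

Constraints 2, 3, 4, and 5 are violated.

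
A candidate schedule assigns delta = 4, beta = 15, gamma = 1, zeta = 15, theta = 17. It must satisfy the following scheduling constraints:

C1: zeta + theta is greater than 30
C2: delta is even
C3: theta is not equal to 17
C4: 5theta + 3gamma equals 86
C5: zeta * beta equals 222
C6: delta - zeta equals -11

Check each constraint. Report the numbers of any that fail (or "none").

C1: zeta + theta = 15 + 17 = 32; 32 > 30 — satisfied.
C2: delta = 4 is even — satisfied.
C3: theta = 17, but 17 is required to differ — violated.
C4: 5theta + 3gamma = 5(17) + 3(1) = 88, not 86 — violated.
C5: zeta * beta = 15 * 15 = 225, not 222 — violated.
C6: delta - zeta = 4 - 15 = -11 — satisfied.

The assignment fails constraints 3, 4, and 5.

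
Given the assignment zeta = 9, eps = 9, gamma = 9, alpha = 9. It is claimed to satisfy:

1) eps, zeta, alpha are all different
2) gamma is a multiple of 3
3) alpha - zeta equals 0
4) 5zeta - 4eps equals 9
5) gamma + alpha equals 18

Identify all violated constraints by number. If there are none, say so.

1) eps = zeta = 9, not all different — violated.
2) 9 / 3 = 3, so 3 divides 9 — OK.
3) alpha - zeta = 9 - 9 = 0 — OK.
4) 5zeta - 4eps = 5(9) - 4(9) = 9 — OK.
5) gamma + alpha = 9 + 9 = 18 — OK.

The assignment fails constraint 1.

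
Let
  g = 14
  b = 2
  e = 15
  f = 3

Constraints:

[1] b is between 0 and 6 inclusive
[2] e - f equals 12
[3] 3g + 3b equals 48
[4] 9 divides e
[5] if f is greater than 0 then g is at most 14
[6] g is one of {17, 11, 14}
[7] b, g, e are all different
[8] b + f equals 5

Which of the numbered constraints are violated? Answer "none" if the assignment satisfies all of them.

[1] b = 2 lies in [0, 6]  ✔
[2] e - f = 15 - 3 = 12  ✔
[3] 3g + 3b = 3(14) + 3(2) = 48  ✔
[4] 15 = 9*1 + 6, so 9 does not divide 15  ✘
[5] f = 3 > 0, so we need g ≤ 14; g = 14 ≤ 14  ✔
[6] g = 14 is in {17, 11, 14}  ✔
[7] values 2, 14, 15 are pairwise distinct  ✔
[8] b + f = 2 + 3 = 5  ✔

The assignment fails constraint 4.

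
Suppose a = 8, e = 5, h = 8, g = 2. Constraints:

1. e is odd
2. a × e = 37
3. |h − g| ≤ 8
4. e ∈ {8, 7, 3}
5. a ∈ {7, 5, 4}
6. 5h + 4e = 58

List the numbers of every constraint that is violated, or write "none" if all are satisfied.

Constraints 2, 4, 5, and 6 do not hold.

1. e = 5 is odd — OK.
2. a × e = 8 × 5 = 40, not 37 — violated.
3. |8 − 2| = 6; 6 ≤ 8 — OK.
4. e = 5 is not in {8, 7, 3} — violated.
5. a = 8 is not in {7, 5, 4} — violated.
6. 5h + 4e = 5(8) + 4(5) = 60, not 58 — violated.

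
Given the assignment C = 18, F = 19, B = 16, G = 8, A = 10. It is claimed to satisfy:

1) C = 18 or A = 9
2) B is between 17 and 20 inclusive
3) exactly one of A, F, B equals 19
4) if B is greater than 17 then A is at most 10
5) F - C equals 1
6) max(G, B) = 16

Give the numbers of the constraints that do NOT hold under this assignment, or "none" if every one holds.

1) C = 18 = 18 (first disjunct) — satisfied.
2) B = 16 is outside [17, 20] — violated.
3) A=10, F=19, B=16; 1 of them equals 19 — satisfied.
4) B = 16, not > 17; antecedent false, conditional vacuously true — satisfied.
5) F - C = 19 - 18 = 1 — satisfied.
6) max(8, 16) = 16 — satisfied.

No — constraint 2 is not satisfied.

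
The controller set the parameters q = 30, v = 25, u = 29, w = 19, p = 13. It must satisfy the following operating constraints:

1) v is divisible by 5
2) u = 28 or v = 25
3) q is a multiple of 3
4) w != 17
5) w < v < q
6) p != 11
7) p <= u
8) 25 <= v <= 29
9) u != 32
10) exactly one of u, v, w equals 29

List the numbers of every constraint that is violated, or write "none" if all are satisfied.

1) 25 / 5 = 5, so 5 divides 25  true
2) u = 29 ≠ 28, but v = 25 = 25 (second disjunct)  true
3) 30 / 3 = 10, so 3 divides 30  true
4) w = 19, and 19 ≠ 17  true
5) values 19 < 25 < 30  true
6) p = 13, and 13 ≠ 11  true
7) p = 13, u = 29; 13 ≤ 29  true
8) v = 25 lies in [25, 29]  true
9) u = 29, and 29 ≠ 32  true
10) u=29, v=25, w=19; 1 of them equals 29  true

No violations.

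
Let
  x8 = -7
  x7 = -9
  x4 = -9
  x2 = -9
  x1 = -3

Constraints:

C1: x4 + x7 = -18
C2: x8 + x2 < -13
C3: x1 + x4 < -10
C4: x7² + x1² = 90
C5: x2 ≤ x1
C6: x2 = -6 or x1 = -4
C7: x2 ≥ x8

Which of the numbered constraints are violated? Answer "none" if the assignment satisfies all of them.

Constraints 6 and 7 do not hold.

C1: x4 + x7 = -9 + (-9) = -18  yes
C2: x8 + x2 = -7 + (-9) = -16; -16 < -13  yes
C3: x1 + x4 = -3 + (-9) = -12; -12 < -10  yes
C4: x7² + x1² = (-9)² + (-3)² = 81 + 9 = 90  yes
C5: x2 = -9, x1 = -3; -9 ≤ -3  yes
C6: x2 = -9 ≠ -6 and x1 = -3 ≠ -4; both disjuncts false  no
C7: x2 = -9, x8 = -7; -9 < -7 (want ≥)  no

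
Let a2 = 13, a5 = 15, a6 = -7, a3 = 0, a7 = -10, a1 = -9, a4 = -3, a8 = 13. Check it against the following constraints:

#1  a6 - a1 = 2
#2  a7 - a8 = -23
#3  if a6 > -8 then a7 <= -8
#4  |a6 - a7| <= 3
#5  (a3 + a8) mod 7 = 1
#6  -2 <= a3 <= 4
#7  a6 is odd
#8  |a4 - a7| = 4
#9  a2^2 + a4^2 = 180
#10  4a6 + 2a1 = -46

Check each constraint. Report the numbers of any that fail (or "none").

#1 a6 - a1 = -7 - (-9) = 2  holds
#2 a7 - a8 = -10 - 13 = -23  holds
#3 a6 = -7 > -8, so we need a7 ≤ -8; a7 = -10 ≤ -8  holds
#4 |-7 - (-10)| = 3; 3 ≤ 3  holds
#5 a3 + a8 = 13; 13 mod 7 = 6, not 1  fails
#6 a3 = 0 lies in [-2, 4]  holds
#7 a6 = -7 is odd  holds
#8 |-3 - (-10)| = 7, not 4  fails
#9 a2^2 + a4^2 = 13^2 + (-3)^2 = 169 + 9 = 178, not 180  fails
#10 4a6 + 2a1 = 4(-7) + 2(-9) = -46  holds

Constraints 5, 8, and 9 do not hold.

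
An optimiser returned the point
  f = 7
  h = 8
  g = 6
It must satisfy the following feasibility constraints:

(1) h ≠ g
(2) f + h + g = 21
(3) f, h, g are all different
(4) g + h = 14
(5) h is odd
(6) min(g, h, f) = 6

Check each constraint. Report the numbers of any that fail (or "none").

Violated: 5.

(1) h = 8, g = 6; distinct — OK.
(2) f + h + g = 7 + 8 + 6 = 21 — OK.
(3) values 7, 8, 6 are pairwise distinct — OK.
(4) g + h = 6 + 8 = 14 — OK.
(5) h = 8 is even — violated.
(6) min(6, 8, 7) = 6 — OK.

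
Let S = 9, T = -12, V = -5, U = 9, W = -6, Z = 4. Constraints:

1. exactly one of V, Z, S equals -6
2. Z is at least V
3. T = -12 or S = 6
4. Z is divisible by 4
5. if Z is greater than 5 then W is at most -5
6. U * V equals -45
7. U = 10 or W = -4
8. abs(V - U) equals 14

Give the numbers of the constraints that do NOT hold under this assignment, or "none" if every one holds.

No — constraints 1 and 7 are not satisfied.

1. V=-5, Z=4, S=9; 0 of them equal -6, not exactly one  ✘
2. Z = 4, V = -5; 4 ≥ -5  ✔
3. T = -12 = -12 (first disjunct)  ✔
4. 4 / 4 = 1, so 4 divides 4  ✔
5. Z = 4, not > 5; antecedent false, conditional vacuously true  ✔
6. U * V = 9 * (-5) = -45  ✔
7. U = 9 ≠ 10 and W = -6 ≠ -4; both disjuncts false  ✘
8. abs(-5 - 9) = 14  ✔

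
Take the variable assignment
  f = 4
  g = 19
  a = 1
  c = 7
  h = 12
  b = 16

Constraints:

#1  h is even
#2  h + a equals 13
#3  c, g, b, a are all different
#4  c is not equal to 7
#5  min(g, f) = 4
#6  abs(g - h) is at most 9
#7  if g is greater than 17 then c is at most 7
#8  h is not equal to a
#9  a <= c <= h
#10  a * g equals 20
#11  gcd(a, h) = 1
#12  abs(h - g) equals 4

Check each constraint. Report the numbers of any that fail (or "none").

Violated: 4, 10, and 12.

#1 h = 12 is even  OK
#2 h + a = 12 + 1 = 13  OK
#3 values 7, 19, 16, 1 are pairwise distinct  OK
#4 c = 7, but 7 is required to differ  FAIL
#5 min(19, 4) = 4  OK
#6 abs(19 - 12) = 7; 7 ≤ 9  OK
#7 g = 19 > 17, so we need c ≤ 7; c = 7 ≤ 7  OK
#8 h = 12, a = 1; distinct  OK
#9 values 1 <= 7 <= 12  OK
#10 a * g = 1 * 19 = 19, not 20  FAIL
#11 gcd(1, 12) = 1  OK
#12 abs(12 - 19) = 7, not 4  FAIL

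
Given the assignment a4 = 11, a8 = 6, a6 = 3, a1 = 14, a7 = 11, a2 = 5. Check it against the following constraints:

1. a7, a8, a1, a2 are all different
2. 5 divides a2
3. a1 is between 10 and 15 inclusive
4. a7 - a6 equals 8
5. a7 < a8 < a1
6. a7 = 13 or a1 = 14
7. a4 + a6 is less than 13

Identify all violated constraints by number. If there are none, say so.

Violated: 5 and 7.

1. values 11, 6, 14, 5 are pairwise distinct  true
2. 5 / 5 = 1, so 5 divides 5  true
3. a1 = 14 lies in [10, 15]  true
4. a7 - a6 = 11 - 3 = 8  true
5. values 11, 6, 14; a7 = 11 is not < a8 = 6  false
6. a7 = 11 ≠ 13, but a1 = 14 = 14 (second disjunct)  true
7. a4 + a6 = 11 + 3 = 14; 14 ≥ 13, bound 13 not met  false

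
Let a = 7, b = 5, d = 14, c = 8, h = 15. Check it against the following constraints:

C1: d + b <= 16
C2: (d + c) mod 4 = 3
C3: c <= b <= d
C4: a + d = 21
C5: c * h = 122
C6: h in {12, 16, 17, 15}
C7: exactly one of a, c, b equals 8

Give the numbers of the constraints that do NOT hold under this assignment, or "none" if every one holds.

C1: d + b = 14 + 5 = 19; 19 > 16, bound 16 not met  no
C2: d + c = 22; 22 mod 4 = 2, not 3  no
C3: values 8, 5, 14; c = 8 is not <= b = 5  no
C4: a + d = 7 + 14 = 21  yes
C5: c * h = 8 * 15 = 120, not 122  no
C6: h = 15 is in {12, 16, 17, 15}  yes
C7: a=7, c=8, b=5; 1 of them equals 8  yes

The assignment fails constraints 1, 2, 3, 5.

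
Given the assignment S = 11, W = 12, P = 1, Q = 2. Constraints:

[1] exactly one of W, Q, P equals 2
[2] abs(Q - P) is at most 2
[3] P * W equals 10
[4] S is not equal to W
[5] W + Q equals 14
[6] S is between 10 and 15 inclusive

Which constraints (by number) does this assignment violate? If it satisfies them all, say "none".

No — constraint 3 is not satisfied.

[1] W=12, Q=2, P=1; 1 of them equals 2  true
[2] abs(2 - 1) = 1; 1 ≤ 2  true
[3] P * W = 1 * 12 = 12, not 10  false
[4] S = 11, W = 12; distinct  true
[5] W + Q = 12 + 2 = 14  true
[6] S = 11 lies in [10, 15]  true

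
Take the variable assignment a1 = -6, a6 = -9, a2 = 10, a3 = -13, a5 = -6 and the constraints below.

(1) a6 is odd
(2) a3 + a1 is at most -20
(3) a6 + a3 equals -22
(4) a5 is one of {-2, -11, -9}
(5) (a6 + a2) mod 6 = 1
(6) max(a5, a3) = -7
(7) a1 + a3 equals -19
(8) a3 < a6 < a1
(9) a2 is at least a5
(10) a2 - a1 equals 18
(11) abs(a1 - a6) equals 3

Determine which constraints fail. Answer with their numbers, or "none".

(1) a6 = -9 is odd — holds.
(2) a3 + a1 = -13 + (-6) = -19; -19 > -20, bound -20 not met — fails.
(3) a6 + a3 = -9 + (-13) = -22 — holds.
(4) a5 = -6 is not in {-2, -11, -9} — fails.
(5) a6 + a2 = 1; 1 mod 6 = 1 — holds.
(6) max(-6, -13) = -6, not -7 — fails.
(7) a1 + a3 = -6 + (-13) = -19 — holds.
(8) values -13 < -9 < -6 — holds.
(9) a2 = 10, a5 = -6; 10 ≥ -6 — holds.
(10) a2 - a1 = 10 - (-6) = 16, not 18 — fails.
(11) abs(-6 - (-9)) = 3 — holds.

Violated: 2, 4, 6, and 10.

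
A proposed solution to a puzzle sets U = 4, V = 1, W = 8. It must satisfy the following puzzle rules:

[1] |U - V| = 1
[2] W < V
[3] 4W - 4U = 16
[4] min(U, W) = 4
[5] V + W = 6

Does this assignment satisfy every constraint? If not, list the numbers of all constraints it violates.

[1] |4 - 1| = 3, not 1  ✘
[2] W = 8, V = 1; 8 ≥ 1 (want <)  ✘
[3] 4W - 4U = 4(8) - 4(4) = 16  ✔
[4] min(4, 8) = 4  ✔
[5] V + W = 1 + 8 = 9, not 6  ✘

Constraints 1, 2, and 5 do not hold.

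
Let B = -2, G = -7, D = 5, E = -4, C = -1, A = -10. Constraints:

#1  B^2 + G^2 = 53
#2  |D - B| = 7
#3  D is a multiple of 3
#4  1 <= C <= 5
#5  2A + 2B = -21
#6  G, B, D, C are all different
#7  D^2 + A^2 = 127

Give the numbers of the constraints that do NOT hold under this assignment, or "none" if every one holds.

Constraints 3, 4, 5, 7 are violated.

#1 B^2 + G^2 = (-2)^2 + (-7)^2 = 4 + 49 = 53  holds
#2 |5 - (-2)| = 7  holds
#3 5 = 3*1 + 2, so 3 does not divide 5  fails
#4 C = -1 is outside [1, 5]  fails
#5 2A + 2B = 2(-10) + 2(-2) = -24, not -21  fails
#6 values -7, -2, 5, -1 are pairwise distinct  holds
#7 D^2 + A^2 = 5^2 + (-10)^2 = 25 + 100 = 125, not 127  fails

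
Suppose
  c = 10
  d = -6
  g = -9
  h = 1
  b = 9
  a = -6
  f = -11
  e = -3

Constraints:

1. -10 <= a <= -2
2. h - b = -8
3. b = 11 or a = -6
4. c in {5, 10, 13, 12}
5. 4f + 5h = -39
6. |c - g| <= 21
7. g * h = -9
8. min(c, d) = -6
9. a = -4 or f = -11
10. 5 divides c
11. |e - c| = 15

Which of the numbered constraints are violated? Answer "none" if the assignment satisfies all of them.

1. a = -6 lies in [-10, -2] — holds.
2. h - b = 1 - 9 = -8 — holds.
3. b = 9 ≠ 11, but a = -6 = -6 (second disjunct) — holds.
4. c = 10 is in {5, 10, 13, 12} — holds.
5. 4f + 5h = 4(-11) + 5(1) = -39 — holds.
6. |10 - (-9)| = 19; 19 ≤ 21 — holds.
7. g * h = -9 * 1 = -9 — holds.
8. min(10, -6) = -6 — holds.
9. a = -6 ≠ -4, but f = -11 = -11 (second disjunct) — holds.
10. 10 / 5 = 2, so 5 divides 10 — holds.
11. |-3 - 10| = 13, not 15 — fails.

Constraint 11 is violated.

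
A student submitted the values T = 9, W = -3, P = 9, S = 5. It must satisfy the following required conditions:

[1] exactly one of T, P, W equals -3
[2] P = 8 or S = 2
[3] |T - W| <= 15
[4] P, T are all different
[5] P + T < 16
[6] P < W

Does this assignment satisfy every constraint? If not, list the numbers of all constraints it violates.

Violated: 2, 4, 5, and 6.

[1] T=9, P=9, W=-3; 1 of them equals -3 — holds.
[2] P = 9 ≠ 8 and S = 5 ≠ 2; both disjuncts false — does not hold.
[3] |9 - (-3)| = 12; 12 ≤ 15 — holds.
[4] P = T = 9, not all different — does not hold.
[5] P + T = 9 + 9 = 18; 18 ≥ 16, bound 16 not met — does not hold.
[6] P = 9, W = -3; 9 ≥ -3 (want <) — does not hold.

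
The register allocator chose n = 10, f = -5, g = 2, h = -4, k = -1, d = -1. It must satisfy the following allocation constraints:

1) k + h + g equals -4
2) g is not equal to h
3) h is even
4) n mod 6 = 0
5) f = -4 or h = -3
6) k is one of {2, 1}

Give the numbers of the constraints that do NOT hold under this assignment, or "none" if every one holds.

No — constraints 1, 4, 5, and 6 are not satisfied.

1) k + h + g = -1 + (-4) + 2 = -3, not -4 — violated.
2) g = 2, h = -4; distinct — OK.
3) h = -4 is even — OK.
4) 10 mod 6 = 4, not 0 — violated.
5) f = -5 ≠ -4 and h = -4 ≠ -3; both disjuncts false — violated.
6) k = -1 is not in {2, 1} — violated.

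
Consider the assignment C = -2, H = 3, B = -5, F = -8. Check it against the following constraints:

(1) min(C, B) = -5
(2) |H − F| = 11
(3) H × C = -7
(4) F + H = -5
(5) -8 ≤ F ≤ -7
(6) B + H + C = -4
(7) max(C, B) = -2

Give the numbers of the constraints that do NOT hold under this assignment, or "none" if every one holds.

No — constraint 3 is not satisfied.

(1) min(-2, -5) = -5  true
(2) |3 − (-8)| = 11  true
(3) H × C = 3 × (-2) = -6, not -7  false
(4) F + H = -8 + 3 = -5  true
(5) F = -8 lies in [-8, -7]  true
(6) B + H + C = -5 + 3 + (-2) = -4  true
(7) max(-2, -5) = -2  true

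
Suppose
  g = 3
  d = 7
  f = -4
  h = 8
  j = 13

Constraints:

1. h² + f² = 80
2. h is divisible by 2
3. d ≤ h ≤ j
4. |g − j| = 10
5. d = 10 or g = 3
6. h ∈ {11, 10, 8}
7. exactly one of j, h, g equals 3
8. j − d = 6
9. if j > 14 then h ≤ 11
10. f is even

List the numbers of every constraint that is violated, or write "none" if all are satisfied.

The assignment satisfies every constraint.

1. h² + f² = 8² + (-4)² = 64 + 16 = 80 — satisfied.
2. 8 / 2 = 4, so 2 divides 8 — satisfied.
3. values 7 ≤ 8 ≤ 13 — satisfied.
4. |3 − 13| = 10 — satisfied.
5. d = 7 ≠ 10, but g = 3 = 3 (second disjunct) — satisfied.
6. h = 8 is in {11, 10, 8} — satisfied.
7. j=13, h=8, g=3; 1 of them equals 3 — satisfied.
8. j − d = 13 − 7 = 6 — satisfied.
9. j = 13, not > 14; antecedent false, conditional vacuously true — satisfied.
10. f = -4 is even — satisfied.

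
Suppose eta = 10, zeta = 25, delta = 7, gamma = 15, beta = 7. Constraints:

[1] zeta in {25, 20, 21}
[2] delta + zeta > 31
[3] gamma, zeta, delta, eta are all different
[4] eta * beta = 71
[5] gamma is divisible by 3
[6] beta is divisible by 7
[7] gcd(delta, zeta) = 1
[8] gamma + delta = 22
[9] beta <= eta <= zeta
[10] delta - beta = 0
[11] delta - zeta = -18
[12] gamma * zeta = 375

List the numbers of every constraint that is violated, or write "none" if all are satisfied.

Violated: 4.

[1] zeta = 25 is in {25, 20, 21} — satisfied.
[2] delta + zeta = 7 + 25 = 32; 32 > 31 — satisfied.
[3] values 15, 25, 7, 10 are pairwise distinct — satisfied.
[4] eta * beta = 10 * 7 = 70, not 71 — violated.
[5] 15 / 3 = 5, so 3 divides 15 — satisfied.
[6] 7 / 7 = 1, so 7 divides 7 — satisfied.
[7] gcd(7, 25) = 1 — satisfied.
[8] gamma + delta = 15 + 7 = 22 — satisfied.
[9] values 7 <= 10 <= 25 — satisfied.
[10] delta - beta = 7 - 7 = 0 — satisfied.
[11] delta - zeta = 7 - 25 = -18 — satisfied.
[12] gamma * zeta = 15 * 25 = 375 — satisfied.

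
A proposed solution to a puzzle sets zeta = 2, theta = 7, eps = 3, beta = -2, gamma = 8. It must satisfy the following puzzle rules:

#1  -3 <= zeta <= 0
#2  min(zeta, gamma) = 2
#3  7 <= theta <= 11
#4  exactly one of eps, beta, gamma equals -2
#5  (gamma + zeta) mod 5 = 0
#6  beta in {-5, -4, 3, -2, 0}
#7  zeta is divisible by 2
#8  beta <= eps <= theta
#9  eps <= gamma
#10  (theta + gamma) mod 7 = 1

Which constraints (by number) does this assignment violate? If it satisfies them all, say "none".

#1 zeta = 2 is outside [-3, 0]  false
#2 min(2, 8) = 2  true
#3 theta = 7 lies in [7, 11]  true
#4 eps=3, beta=-2, gamma=8; 1 of them equals -2  true
#5 gamma + zeta = 10; 10 mod 5 = 0  true
#6 beta = -2 is in {-5, -4, 3, -2, 0}  true
#7 2 / 2 = 1, so 2 divides 2  true
#8 values -2 <= 3 <= 7  true
#9 eps = 3, gamma = 8; 3 ≤ 8  true
#10 theta + gamma = 15; 15 mod 7 = 1  true

Violated: 1.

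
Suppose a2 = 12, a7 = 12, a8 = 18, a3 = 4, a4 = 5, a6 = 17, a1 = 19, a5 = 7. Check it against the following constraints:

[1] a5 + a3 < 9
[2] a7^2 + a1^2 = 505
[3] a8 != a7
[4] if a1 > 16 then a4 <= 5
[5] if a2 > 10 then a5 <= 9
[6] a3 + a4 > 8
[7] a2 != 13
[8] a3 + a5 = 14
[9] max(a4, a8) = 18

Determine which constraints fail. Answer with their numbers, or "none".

[1] a5 + a3 = 7 + 4 = 11; 11 ≥ 9, bound 9 not met — fails.
[2] a7^2 + a1^2 = 12^2 + 19^2 = 144 + 361 = 505 — holds.
[3] a8 = 18, a7 = 12; distinct — holds.
[4] a1 = 19 > 16, so we need a4 ≤ 5; a4 = 5 ≤ 5 — holds.
[5] a2 = 12 > 10, so we need a5 ≤ 9; a5 = 7 ≤ 9 — holds.
[6] a3 + a4 = 4 + 5 = 9; 9 > 8 — holds.
[7] a2 = 12, and 12 ≠ 13 — holds.
[8] a3 + a5 = 4 + 7 = 11, not 14 — fails.
[9] max(5, 18) = 18 — holds.

No — constraints 1 and 8 are not satisfied.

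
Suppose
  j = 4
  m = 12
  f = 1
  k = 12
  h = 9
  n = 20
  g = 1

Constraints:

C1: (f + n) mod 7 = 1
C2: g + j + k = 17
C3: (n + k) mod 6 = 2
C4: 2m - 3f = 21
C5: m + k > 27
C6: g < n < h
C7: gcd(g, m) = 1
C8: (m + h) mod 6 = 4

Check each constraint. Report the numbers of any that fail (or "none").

Constraints 1, 5, 6, and 8 do not hold.

C1: f + n = 21; 21 mod 7 = 0, not 1  no
C2: g + j + k = 1 + 4 + 12 = 17  yes
C3: n + k = 32; 32 mod 6 = 2  yes
C4: 2m - 3f = 2(12) - 3(1) = 21  yes
C5: m + k = 12 + 12 = 24; 24 ≤ 27, bound 27 not met  no
C6: values 1, 20, 9; n = 20 is not < h = 9  no
C7: gcd(1, 12) = 1  yes
C8: m + h = 21; 21 mod 6 = 3, not 4  no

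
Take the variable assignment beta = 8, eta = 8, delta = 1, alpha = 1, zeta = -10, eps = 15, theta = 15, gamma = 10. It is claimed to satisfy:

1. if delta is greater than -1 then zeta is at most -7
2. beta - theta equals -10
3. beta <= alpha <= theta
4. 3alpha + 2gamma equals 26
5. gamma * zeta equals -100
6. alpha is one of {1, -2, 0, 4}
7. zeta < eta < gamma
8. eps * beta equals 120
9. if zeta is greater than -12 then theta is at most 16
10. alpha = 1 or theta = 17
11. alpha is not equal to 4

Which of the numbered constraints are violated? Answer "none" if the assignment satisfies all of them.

1. delta = 1 > -1, so we need zeta ≤ -7; zeta = -10 ≤ -7  true
2. beta - theta = 8 - 15 = -7, not -10  false
3. values 8, 1, 15; beta = 8 is not <= alpha = 1  false
4. 3alpha + 2gamma = 3(1) + 2(10) = 23, not 26  false
5. gamma * zeta = 10 * (-10) = -100  true
6. alpha = 1 is in {1, -2, 0, 4}  true
7. values -10 < 8 < 10  true
8. eps * beta = 15 * 8 = 120  true
9. zeta = -10 > -12, so we need theta ≤ 16; theta = 15 ≤ 16  true
10. alpha = 1 = 1 (first disjunct)  true
11. alpha = 1, and 1 ≠ 4  true

Constraints 2, 3, and 4 are violated.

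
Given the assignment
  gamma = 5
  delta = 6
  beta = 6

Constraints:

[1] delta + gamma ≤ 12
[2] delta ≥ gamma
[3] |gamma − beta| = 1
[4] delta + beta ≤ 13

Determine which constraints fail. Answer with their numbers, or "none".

[1] delta + gamma = 6 + 5 = 11; 11 ≤ 12  holds
[2] delta = 6, gamma = 5; 6 ≥ 5  holds
[3] |5 − 6| = 1  holds
[4] delta + beta = 6 + 6 = 12; 12 ≤ 13  holds

All constraints are satisfied.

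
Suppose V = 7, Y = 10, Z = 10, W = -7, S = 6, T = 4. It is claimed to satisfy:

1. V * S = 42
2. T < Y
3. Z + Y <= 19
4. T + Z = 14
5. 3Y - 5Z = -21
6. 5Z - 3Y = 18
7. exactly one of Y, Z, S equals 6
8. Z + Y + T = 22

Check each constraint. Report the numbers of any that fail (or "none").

Constraints 3, 5, 6, 8 do not hold.

1. V * S = 7 * 6 = 42 — satisfied.
2. T = 4, Y = 10; 4 < 10 — satisfied.
3. Z + Y = 10 + 10 = 20; 20 > 19, bound 19 not met — violated.
4. T + Z = 4 + 10 = 14 — satisfied.
5. 3Y - 5Z = 3(10) - 5(10) = -20, not -21 — violated.
6. 5Z - 3Y = 5(10) - 3(10) = 20, not 18 — violated.
7. Y=10, Z=10, S=6; 1 of them equals 6 — satisfied.
8. Z + Y + T = 10 + 10 + 4 = 24, not 22 — violated.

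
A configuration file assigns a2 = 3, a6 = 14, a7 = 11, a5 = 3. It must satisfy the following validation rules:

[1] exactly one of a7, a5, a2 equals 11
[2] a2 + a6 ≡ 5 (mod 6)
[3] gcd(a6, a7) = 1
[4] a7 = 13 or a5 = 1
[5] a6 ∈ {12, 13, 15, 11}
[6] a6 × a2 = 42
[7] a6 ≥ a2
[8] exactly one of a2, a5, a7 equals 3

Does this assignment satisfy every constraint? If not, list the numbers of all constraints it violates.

No — constraints 4, 5, and 8 are not satisfied.

[1] a7=11, a5=3, a2=3; 1 of them equals 11 — satisfied.
[2] a2 + a6 = 17; 17 mod 6 = 5 — satisfied.
[3] gcd(14, 11) = 1 — satisfied.
[4] a7 = 11 ≠ 13 and a5 = 3 ≠ 1; both disjuncts false — violated.
[5] a6 = 14 is not in {12, 13, 15, 11} — violated.
[6] a6 × a2 = 14 × 3 = 42 — satisfied.
[7] a6 = 14, a2 = 3; 14 ≥ 3 — satisfied.
[8] a2=3, a5=3, a7=11; 2 of them equal 3, not exactly one — violated.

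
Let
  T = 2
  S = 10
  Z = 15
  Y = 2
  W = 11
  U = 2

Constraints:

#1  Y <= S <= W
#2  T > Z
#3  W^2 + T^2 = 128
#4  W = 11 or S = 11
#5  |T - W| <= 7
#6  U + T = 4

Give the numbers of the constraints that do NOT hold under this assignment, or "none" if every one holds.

#1 values 2 <= 10 <= 11 — holds.
#2 T = 2, Z = 15; 2 ≤ 15 (want >) — does not hold.
#3 W^2 + T^2 = 11^2 + 2^2 = 121 + 4 = 125, not 128 — does not hold.
#4 W = 11 = 11 (first disjunct) — holds.
#5 |2 - 11| = 9; 9 > 7, exceeds bound 7 — does not hold.
#6 U + T = 2 + 2 = 4 — holds.

The assignment fails constraints 2, 3, 5.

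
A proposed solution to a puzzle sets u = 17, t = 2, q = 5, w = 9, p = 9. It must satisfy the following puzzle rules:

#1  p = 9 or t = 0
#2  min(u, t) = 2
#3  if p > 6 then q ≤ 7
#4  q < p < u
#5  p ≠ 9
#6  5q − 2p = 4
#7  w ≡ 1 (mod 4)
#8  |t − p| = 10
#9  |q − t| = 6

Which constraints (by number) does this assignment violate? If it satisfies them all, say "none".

#1 p = 9 = 9 (first disjunct)  ✓
#2 min(17, 2) = 2  ✓
#3 p = 9 > 6, so we need q ≤ 7; q = 5 ≤ 7  ✓
#4 values 5 < 9 < 17  ✓
#5 p = 9, but 9 is required to differ  ✗
#6 5q − 2p = 5(5) − 2(9) = 7, not 4  ✗
#7 9 mod 4 = 1  ✓
#8 |2 − 9| = 7, not 10  ✗
#9 |5 − 2| = 3, not 6  ✗

Constraints 5, 6, 8, 9 do not hold.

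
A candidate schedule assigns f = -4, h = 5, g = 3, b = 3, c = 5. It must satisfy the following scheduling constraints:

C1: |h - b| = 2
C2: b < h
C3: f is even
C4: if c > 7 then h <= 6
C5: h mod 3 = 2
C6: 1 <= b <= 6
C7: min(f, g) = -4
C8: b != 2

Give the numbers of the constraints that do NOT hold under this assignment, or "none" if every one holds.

All constraints are satisfied.

C1: |5 - 3| = 2  true
C2: b = 3, h = 5; 3 < 5  true
C3: f = -4 is even  true
C4: c = 5, not > 7; antecedent false, conditional vacuously true  true
C5: 5 mod 3 = 2  true
C6: b = 3 lies in [1, 6]  true
C7: min(-4, 3) = -4  true
C8: b = 3, and 3 ≠ 2  true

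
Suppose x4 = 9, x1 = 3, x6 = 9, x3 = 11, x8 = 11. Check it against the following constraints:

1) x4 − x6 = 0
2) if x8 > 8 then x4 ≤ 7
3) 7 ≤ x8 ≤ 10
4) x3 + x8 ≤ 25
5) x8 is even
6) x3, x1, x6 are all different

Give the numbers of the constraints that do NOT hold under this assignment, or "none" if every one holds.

1) x4 − x6 = 9 − 9 = 0  yes
2) x8 = 11 > 8, so we need x4 ≤ 7; but x4 = 9 > 7  no
3) x8 = 11 is outside [7, 10]  no
4) x3 + x8 = 11 + 11 = 22; 22 ≤ 25  yes
5) x8 = 11 is odd  no
6) values 11, 3, 9 are pairwise distinct  yes

Constraints 2, 3, and 5 do not hold.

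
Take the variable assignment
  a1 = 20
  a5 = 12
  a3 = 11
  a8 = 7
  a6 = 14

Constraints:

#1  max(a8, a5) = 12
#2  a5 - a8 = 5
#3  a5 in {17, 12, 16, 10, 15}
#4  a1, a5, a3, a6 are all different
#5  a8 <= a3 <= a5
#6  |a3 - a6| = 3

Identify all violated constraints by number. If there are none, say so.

#1 max(7, 12) = 12  ✓
#2 a5 - a8 = 12 - 7 = 5  ✓
#3 a5 = 12 is in {17, 12, 16, 10, 15}  ✓
#4 values 20, 12, 11, 14 are pairwise distinct  ✓
#5 values 7 <= 11 <= 12  ✓
#6 |11 - 14| = 3  ✓

The assignment satisfies every constraint.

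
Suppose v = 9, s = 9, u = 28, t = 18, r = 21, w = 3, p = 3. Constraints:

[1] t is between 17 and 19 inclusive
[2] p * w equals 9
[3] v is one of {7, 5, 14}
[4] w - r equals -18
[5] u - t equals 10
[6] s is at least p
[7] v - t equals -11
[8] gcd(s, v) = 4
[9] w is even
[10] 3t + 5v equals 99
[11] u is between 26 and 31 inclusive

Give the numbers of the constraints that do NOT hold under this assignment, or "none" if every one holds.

Constraints 3, 7, 8, 9 do not hold.

[1] t = 18 lies in [17, 19] — holds.
[2] p * w = 3 * 3 = 9 — holds.
[3] v = 9 is not in {7, 5, 14} — does not hold.
[4] w - r = 3 - 21 = -18 — holds.
[5] u - t = 28 - 18 = 10 — holds.
[6] s = 9, p = 3; 9 ≥ 3 — holds.
[7] v - t = 9 - 18 = -9, not -11 — does not hold.
[8] gcd(9, 9) = 9, not 4 — does not hold.
[9] w = 3 is odd — does not hold.
[10] 3t + 5v = 3(18) + 5(9) = 99 — holds.
[11] u = 28 lies in [26, 31] — holds.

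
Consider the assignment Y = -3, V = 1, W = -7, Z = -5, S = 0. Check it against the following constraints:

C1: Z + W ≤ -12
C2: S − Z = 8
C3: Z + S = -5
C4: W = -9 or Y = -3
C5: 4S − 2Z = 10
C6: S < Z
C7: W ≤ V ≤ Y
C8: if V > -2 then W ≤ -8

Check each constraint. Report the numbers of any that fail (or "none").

Constraints 2, 6, 7, and 8 do not hold.

C1: Z + W = -5 + (-7) = -12; -12 ≤ -12  OK
C2: S − Z = 0 − (-5) = 5, not 8  FAIL
C3: Z + S = -5 + 0 = -5  OK
C4: W = -7 ≠ -9, but Y = -3 = -3 (second disjunct)  OK
C5: 4S − 2Z = 4(0) − 2(-5) = 10  OK
C6: S = 0, Z = -5; 0 ≥ -5 (want <)  FAIL
C7: values -7, 1, -3; V = 1 is not ≤ Y = -3  FAIL
C8: V = 1 > -2, so we need W ≤ -8; but W = -7 > -8  FAIL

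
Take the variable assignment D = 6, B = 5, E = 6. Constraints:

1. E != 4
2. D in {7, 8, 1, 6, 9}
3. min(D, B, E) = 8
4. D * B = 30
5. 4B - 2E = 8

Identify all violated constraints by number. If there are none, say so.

Violated: 3.

1. E = 6, and 6 ≠ 4  holds
2. D = 6 is in {7, 8, 1, 6, 9}  holds
3. min(6, 5, 6) = 5, not 8  fails
4. D * B = 6 * 5 = 30  holds
5. 4B - 2E = 4(5) - 2(6) = 8  holds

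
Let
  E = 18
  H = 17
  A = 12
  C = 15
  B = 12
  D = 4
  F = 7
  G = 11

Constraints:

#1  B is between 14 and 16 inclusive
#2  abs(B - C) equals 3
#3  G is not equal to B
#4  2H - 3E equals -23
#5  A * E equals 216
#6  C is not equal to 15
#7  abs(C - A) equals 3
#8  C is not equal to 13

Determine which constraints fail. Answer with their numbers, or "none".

Constraints 1, 4, and 6 are violated.

#1 B = 12 is outside [14, 16]  FAIL
#2 abs(12 - 15) = 3  OK
#3 G = 11, B = 12; distinct  OK
#4 2H - 3E = 2(17) - 3(18) = -20, not -23  FAIL
#5 A * E = 12 * 18 = 216  OK
#6 C = 15, but 15 is required to differ  FAIL
#7 abs(15 - 12) = 3  OK
#8 C = 15, and 15 ≠ 13  OK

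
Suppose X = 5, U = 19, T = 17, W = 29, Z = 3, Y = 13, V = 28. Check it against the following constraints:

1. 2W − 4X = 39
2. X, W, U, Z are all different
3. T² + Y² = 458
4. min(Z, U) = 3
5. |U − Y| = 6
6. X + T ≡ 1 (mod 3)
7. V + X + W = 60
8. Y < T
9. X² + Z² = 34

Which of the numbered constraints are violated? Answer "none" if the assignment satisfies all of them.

1. 2W − 4X = 2(29) − 4(5) = 38, not 39 — does not hold.
2. values 5, 29, 19, 3 are pairwise distinct — holds.
3. T² + Y² = 17² + 13² = 289 + 169 = 458 — holds.
4. min(3, 19) = 3 — holds.
5. |19 − 13| = 6 — holds.
6. X + T = 22; 22 mod 3 = 1 — holds.
7. V + X + W = 28 + 5 + 29 = 62, not 60 — does not hold.
8. Y = 13, T = 17; 13 < 17 — holds.
9. X² + Z² = 5² + 3² = 25 + 9 = 34 — holds.

No — constraints 1 and 7 are not satisfied.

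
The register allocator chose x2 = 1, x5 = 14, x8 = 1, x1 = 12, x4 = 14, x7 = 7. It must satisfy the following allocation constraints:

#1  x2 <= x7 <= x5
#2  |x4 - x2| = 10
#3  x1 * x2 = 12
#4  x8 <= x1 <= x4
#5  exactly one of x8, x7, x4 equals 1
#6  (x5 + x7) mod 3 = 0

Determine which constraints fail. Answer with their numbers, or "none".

#1 values 1 <= 7 <= 14  ✓
#2 |14 - 1| = 13, not 10  ✗
#3 x1 * x2 = 12 * 1 = 12  ✓
#4 values 1 <= 12 <= 14  ✓
#5 x8=1, x7=7, x4=14; 1 of them equals 1  ✓
#6 x5 + x7 = 21; 21 mod 3 = 0  ✓

Violated: 2.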